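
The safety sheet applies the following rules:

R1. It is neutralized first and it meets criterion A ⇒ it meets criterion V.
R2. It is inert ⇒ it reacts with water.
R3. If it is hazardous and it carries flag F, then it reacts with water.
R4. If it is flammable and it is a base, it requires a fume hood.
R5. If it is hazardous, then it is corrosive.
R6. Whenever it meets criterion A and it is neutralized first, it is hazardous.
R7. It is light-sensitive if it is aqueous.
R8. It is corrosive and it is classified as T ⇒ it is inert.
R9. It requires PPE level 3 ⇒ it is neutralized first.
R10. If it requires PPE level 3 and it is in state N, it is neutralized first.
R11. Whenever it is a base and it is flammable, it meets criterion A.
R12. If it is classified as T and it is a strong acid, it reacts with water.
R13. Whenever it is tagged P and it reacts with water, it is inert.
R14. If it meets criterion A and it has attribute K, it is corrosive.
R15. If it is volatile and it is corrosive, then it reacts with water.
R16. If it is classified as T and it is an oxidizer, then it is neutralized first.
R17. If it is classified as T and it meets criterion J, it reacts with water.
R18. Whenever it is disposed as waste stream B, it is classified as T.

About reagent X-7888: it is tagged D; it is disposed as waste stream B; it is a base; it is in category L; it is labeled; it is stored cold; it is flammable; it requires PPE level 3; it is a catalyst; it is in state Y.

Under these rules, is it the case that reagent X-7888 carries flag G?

No

Forward chaining from the given facts derives: requires a fume hood, is neutralized first, meets criterion A, is classified as T, meets criterion V, is hazardous, is corrosive, is inert, reacts with water.
No rule has "it carries flag G" as its conclusion, and it is not among the given facts.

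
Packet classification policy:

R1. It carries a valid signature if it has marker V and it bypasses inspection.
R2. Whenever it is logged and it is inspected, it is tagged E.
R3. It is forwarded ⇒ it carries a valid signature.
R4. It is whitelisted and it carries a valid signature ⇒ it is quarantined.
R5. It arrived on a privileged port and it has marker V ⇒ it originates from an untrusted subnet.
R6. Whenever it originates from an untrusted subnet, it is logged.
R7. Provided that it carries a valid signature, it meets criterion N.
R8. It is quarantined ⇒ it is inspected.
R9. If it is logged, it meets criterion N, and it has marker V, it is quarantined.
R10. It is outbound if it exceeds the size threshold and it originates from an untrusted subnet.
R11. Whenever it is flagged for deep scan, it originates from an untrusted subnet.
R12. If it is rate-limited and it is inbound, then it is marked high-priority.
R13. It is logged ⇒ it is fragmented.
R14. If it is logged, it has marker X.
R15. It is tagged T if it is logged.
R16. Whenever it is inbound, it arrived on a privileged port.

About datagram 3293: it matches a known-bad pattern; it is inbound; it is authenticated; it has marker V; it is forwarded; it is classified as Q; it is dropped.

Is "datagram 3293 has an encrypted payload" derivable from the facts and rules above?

No

Forward chaining from the given facts derives: carries a valid signature, meets criterion N, arrived on a privileged port, originates from an untrusted subnet, is logged, is quarantined, is fragmented, has marker X, is tagged T, is inspected, is tagged E.
No rule has "it has an encrypted payload" as its conclusion, and it is not among the given facts.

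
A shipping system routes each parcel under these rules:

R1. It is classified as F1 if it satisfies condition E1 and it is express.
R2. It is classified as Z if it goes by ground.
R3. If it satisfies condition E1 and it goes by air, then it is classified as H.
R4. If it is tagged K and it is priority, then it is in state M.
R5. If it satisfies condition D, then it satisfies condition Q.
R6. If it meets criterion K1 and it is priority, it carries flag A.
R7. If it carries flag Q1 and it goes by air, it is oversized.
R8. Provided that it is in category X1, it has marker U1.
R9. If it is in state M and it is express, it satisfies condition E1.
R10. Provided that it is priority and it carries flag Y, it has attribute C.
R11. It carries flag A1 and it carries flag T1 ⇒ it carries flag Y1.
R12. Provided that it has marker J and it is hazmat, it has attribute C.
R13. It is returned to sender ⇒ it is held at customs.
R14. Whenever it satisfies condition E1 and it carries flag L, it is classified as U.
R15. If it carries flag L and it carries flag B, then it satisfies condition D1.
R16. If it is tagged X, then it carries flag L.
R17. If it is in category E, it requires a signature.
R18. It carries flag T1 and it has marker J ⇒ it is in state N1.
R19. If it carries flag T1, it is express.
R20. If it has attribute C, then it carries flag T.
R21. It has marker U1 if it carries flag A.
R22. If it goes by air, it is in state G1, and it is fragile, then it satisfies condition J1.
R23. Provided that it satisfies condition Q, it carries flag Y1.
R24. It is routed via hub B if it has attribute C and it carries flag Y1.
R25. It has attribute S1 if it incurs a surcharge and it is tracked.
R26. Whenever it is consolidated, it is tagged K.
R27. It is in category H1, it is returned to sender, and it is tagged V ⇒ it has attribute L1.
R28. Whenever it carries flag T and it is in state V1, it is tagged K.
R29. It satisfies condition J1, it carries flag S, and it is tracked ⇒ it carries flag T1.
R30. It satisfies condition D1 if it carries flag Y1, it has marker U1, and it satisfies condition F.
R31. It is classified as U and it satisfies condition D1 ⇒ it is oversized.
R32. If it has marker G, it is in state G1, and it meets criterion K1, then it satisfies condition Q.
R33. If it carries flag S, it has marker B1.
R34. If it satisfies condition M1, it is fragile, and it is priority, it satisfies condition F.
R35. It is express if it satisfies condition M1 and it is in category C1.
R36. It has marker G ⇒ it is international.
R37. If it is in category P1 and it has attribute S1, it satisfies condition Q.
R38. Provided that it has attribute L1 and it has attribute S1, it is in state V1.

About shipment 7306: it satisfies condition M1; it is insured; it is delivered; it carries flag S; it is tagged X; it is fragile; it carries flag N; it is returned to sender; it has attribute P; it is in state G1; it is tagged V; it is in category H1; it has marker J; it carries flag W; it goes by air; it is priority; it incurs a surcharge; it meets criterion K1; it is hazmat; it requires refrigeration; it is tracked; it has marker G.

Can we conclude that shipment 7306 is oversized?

By R6 (it meets criterion K1, it is priority): it carries flag A.
By R12 (it has marker J, it is hazmat): it has attribute C.
By R16 (it is tagged X): it carries flag L.
By R20 (it has attribute C): it carries flag T.
By R21 (it carries flag A): it has marker U1.
By R22 (it goes by air, it is in state G1, it is fragile): it satisfies condition J1.
By R25 (it incurs a surcharge, it is tracked): it has attribute S1.
By R27 (it is in category H1, it is returned to sender, it is tagged V): it has attribute L1.
By R29 (it satisfies condition J1, it carries flag S, it is tracked): it carries flag T1.
By R32 (it has marker G, it is in state G1, it meets criterion K1): it satisfies condition Q.
By R34 (it satisfies condition M1, it is fragile, it is priority): it satisfies condition F.
By R38 (it has attribute L1, it has attribute S1): it is in state V1.
By R19 (it carries flag T1): it is express.
By R23 (it satisfies condition Q): it carries flag Y1.
By R28 (it carries flag T, it is in state V1): it is tagged K.
By R30 (it carries flag Y1, it has marker U1, it satisfies condition F): it satisfies condition D1.
By R4 (it is tagged K, it is priority): it is in state M.
By R9 (it is in state M, it is express): it satisfies condition E1.
By R14 (it satisfies condition E1, it carries flag L): it is classified as U.
By R31 (it is classified as U, it satisfies condition D1): it is oversized.

Yes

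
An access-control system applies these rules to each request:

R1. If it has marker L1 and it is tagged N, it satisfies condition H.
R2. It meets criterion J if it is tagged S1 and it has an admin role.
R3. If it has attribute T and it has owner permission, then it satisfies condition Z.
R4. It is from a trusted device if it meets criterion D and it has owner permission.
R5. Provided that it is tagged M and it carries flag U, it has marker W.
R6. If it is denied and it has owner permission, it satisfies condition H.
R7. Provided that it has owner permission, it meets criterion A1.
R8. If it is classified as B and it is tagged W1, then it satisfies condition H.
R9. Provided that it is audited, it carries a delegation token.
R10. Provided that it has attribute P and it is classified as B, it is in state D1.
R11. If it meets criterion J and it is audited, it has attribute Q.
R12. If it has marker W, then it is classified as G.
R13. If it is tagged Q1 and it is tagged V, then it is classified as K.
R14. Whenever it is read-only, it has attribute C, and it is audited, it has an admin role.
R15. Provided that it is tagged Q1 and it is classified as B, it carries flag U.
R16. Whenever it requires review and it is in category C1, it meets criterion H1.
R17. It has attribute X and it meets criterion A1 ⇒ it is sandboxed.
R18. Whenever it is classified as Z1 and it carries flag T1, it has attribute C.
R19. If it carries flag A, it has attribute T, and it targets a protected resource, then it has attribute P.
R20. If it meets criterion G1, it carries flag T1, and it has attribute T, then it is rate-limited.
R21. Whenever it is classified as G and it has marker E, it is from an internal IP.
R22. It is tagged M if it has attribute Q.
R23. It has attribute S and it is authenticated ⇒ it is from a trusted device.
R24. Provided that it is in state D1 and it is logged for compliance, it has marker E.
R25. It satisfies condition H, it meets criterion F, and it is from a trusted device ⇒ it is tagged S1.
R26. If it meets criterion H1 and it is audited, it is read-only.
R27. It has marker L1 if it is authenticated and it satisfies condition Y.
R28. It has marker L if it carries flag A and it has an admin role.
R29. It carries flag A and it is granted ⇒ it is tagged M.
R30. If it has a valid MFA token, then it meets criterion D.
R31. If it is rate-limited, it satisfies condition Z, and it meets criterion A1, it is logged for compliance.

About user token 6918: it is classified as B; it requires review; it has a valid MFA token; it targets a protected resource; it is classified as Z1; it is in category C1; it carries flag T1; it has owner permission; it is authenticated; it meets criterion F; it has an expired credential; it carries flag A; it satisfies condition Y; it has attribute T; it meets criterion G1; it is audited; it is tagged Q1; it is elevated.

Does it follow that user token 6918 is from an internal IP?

Forward chaining from the given facts derives: satisfies condition Z, meets criterion A1, carries a delegation token, carries flag U, meets criterion H1, has attribute C, has attribute P, is rate-limited, is read-only, has marker L1, meets criterion D, is logged for compliance, is from a trusted device, is in state D1, has an admin role, has marker E, has marker L.
The only rule concluding "it is from an internal IP" is R21, which needs "it is classified as G"; that is never established.

No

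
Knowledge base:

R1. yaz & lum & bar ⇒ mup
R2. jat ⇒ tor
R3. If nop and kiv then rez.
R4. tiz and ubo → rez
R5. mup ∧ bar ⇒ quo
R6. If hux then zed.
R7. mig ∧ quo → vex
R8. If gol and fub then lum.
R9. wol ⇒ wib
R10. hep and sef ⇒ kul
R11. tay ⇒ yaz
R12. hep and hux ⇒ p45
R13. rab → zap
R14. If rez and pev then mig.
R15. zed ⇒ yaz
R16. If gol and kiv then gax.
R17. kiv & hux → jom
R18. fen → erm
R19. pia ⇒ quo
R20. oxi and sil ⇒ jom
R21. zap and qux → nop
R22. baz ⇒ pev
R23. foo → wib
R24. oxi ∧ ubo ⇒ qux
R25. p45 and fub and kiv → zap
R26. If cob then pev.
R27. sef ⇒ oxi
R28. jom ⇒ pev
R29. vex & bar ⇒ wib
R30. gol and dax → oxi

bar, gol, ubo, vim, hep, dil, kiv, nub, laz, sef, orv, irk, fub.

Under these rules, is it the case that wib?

No

Forward chaining from the given facts derives: lum, kul, gax, oxi, qux.
Rules concluding wib: R9 needs wol; R23 needs foo; R29 needs vex — none of these are established.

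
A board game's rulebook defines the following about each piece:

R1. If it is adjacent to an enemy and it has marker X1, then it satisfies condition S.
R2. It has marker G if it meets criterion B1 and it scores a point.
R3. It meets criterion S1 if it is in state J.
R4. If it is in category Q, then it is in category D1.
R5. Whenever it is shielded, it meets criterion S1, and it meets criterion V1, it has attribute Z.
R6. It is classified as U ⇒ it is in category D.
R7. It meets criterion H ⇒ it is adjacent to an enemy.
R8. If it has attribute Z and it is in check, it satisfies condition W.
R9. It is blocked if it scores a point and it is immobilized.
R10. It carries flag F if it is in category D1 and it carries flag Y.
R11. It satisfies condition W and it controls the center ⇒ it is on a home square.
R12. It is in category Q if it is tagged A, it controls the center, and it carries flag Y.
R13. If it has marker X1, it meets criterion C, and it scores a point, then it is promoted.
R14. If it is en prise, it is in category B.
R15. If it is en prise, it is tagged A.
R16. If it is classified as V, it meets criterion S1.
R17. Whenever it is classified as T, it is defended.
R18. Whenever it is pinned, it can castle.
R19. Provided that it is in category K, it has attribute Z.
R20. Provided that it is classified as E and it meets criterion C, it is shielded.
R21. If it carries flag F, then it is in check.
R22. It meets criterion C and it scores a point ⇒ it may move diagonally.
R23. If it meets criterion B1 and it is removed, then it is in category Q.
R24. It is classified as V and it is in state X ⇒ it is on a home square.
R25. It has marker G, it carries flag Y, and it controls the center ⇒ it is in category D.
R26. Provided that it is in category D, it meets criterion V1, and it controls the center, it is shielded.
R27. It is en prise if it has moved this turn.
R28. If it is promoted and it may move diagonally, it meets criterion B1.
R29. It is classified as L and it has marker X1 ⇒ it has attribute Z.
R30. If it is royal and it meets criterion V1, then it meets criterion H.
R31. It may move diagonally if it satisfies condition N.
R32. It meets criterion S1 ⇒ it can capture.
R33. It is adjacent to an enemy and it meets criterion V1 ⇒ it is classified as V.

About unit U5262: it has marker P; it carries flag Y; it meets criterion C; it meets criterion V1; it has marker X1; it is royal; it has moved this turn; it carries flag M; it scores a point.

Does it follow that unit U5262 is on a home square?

Forward chaining from the given facts derives: is promoted, may move diagonally, is en prise, meets criterion B1, meets criterion H, has marker G, is adjacent to an enemy, is in category B, is tagged A, is classified as V, satisfies condition S, meets criterion S1, can capture.
Rules concluding "it is on a home square": R11 needs "it satisfies condition W"; R24 needs "it is in state X" — none of these are established.

No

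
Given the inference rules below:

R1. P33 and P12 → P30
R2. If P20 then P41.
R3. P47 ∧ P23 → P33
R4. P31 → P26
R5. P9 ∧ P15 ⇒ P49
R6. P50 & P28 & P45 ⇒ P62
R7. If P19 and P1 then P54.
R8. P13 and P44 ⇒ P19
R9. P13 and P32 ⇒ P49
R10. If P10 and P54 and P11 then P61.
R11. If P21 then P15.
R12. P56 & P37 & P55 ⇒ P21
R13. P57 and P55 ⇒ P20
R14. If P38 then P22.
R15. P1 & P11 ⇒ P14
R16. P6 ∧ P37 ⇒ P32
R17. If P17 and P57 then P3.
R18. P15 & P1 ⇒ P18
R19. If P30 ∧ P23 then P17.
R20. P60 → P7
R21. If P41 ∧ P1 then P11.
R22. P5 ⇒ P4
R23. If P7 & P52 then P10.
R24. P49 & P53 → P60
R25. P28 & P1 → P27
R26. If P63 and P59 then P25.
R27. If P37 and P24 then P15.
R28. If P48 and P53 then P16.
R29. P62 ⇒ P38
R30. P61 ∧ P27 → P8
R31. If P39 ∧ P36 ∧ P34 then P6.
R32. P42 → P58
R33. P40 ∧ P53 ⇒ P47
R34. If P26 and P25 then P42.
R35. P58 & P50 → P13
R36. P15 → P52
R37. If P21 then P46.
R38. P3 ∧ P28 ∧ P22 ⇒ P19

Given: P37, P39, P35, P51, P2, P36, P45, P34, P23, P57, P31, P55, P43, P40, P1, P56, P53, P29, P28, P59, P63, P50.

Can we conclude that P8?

Forward chaining from the given facts derives: P26, P62, P21, P20, P27, P25, P38, P6, P47, P42, P46, P41, P33, P15, P22, P32, P18, P11, P58, P13, P52, P49, P14, P60, P7, P10.
The only rule concluding P8 is R30, which needs P61; that is never established.

No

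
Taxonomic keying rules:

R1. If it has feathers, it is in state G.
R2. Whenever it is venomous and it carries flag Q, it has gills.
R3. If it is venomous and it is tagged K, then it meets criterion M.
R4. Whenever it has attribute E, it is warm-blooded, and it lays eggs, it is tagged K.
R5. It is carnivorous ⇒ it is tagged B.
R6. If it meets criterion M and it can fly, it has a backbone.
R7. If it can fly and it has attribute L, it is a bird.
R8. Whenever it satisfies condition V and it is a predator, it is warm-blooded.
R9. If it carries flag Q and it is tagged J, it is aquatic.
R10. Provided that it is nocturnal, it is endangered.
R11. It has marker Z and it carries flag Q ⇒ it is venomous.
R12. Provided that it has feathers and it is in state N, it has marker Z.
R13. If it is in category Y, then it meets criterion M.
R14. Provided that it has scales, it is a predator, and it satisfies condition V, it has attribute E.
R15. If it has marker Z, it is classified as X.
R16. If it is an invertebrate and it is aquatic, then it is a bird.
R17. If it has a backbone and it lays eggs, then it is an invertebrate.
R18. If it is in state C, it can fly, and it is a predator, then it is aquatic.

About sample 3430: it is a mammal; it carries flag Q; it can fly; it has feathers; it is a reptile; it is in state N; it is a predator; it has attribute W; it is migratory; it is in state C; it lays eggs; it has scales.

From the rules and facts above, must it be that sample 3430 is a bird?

Forward chaining from the given facts derives: is in state G, has marker Z, is classified as X, is aquatic, is venomous, has gills.
Rules concluding "it is a bird": R7 needs "it has attribute L"; R16 needs "it is an invertebrate" — none of these are established.

No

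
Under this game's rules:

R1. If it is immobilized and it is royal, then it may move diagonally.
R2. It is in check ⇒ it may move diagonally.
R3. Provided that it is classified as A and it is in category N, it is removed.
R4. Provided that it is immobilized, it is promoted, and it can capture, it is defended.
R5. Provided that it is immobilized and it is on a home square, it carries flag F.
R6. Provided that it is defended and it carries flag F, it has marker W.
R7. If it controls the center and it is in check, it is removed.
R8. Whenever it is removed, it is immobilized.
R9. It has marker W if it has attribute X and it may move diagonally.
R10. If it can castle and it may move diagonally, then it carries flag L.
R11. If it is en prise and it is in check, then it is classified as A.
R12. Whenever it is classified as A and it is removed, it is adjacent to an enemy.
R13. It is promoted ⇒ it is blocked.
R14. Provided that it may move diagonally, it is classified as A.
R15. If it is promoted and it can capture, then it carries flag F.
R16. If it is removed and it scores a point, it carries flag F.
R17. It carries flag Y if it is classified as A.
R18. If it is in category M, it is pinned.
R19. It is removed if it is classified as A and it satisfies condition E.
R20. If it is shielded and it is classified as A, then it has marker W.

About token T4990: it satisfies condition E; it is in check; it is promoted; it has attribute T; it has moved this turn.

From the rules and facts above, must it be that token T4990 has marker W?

No

Forward chaining from the given facts derives: may move diagonally, is blocked, is classified as A, carries flag Y, is removed, is immobilized, is adjacent to an enemy.
Rules concluding "it has marker W": R6 needs "it is defended"; R9 needs "it has attribute X"; R20 needs "it is shielded" — none of these are established.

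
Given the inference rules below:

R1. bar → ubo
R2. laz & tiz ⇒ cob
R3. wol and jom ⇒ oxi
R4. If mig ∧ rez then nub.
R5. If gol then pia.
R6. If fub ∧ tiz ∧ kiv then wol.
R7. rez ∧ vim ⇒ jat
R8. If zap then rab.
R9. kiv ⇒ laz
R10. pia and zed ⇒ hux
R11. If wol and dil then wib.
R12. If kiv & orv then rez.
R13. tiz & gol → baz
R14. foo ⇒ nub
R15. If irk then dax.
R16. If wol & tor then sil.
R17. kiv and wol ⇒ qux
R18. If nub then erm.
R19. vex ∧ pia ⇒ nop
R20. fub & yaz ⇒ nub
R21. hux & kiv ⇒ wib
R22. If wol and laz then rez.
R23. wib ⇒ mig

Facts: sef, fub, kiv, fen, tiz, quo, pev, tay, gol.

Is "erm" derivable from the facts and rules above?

No

Forward chaining from the given facts derives: pia, wol, laz, baz, qux, rez, cob.
The only rule concluding erm is R18, which needs nub; that is never established.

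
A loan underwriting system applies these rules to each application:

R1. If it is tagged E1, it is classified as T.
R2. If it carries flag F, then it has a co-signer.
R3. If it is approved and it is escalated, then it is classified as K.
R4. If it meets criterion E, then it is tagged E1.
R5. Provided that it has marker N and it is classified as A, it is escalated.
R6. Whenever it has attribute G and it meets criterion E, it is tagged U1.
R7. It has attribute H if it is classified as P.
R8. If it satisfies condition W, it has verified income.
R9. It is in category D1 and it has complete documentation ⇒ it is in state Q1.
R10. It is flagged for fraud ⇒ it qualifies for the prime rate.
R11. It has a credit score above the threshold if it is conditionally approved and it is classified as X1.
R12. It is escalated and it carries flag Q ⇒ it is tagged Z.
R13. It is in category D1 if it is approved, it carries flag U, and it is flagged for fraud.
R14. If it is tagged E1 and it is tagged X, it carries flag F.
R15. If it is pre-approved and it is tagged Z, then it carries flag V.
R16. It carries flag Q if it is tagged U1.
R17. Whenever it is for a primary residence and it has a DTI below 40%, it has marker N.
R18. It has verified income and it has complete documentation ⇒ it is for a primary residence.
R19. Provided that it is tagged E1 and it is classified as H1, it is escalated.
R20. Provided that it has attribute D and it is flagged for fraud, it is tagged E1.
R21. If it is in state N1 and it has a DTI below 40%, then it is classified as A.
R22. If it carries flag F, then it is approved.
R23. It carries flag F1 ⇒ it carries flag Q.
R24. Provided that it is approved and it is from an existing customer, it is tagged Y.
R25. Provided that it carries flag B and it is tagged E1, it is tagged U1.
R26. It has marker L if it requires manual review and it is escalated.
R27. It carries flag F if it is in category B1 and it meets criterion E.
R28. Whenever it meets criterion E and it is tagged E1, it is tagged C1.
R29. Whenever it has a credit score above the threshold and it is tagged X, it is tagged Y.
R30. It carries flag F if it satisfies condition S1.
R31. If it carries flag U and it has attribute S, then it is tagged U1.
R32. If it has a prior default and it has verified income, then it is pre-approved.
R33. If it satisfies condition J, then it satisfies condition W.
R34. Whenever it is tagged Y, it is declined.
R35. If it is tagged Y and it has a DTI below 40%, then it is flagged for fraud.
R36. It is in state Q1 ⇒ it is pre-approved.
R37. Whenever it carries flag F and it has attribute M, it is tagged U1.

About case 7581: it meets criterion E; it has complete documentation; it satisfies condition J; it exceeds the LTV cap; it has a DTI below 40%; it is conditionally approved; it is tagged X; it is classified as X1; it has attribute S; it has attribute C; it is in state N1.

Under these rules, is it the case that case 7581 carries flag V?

No

Forward chaining from the given facts derives: is tagged E1, has a credit score above the threshold, carries flag F, is classified as A, is approved, is tagged C1, is tagged Y, satisfies condition W, is declined, is flagged for fraud, is classified as T, has a co-signer, has verified income, qualifies for the prime rate, is for a primary residence, has marker N, is escalated, is classified as K.
The only rule concluding "it carries flag V" is R15, which needs "it is pre-approved"; that is never established.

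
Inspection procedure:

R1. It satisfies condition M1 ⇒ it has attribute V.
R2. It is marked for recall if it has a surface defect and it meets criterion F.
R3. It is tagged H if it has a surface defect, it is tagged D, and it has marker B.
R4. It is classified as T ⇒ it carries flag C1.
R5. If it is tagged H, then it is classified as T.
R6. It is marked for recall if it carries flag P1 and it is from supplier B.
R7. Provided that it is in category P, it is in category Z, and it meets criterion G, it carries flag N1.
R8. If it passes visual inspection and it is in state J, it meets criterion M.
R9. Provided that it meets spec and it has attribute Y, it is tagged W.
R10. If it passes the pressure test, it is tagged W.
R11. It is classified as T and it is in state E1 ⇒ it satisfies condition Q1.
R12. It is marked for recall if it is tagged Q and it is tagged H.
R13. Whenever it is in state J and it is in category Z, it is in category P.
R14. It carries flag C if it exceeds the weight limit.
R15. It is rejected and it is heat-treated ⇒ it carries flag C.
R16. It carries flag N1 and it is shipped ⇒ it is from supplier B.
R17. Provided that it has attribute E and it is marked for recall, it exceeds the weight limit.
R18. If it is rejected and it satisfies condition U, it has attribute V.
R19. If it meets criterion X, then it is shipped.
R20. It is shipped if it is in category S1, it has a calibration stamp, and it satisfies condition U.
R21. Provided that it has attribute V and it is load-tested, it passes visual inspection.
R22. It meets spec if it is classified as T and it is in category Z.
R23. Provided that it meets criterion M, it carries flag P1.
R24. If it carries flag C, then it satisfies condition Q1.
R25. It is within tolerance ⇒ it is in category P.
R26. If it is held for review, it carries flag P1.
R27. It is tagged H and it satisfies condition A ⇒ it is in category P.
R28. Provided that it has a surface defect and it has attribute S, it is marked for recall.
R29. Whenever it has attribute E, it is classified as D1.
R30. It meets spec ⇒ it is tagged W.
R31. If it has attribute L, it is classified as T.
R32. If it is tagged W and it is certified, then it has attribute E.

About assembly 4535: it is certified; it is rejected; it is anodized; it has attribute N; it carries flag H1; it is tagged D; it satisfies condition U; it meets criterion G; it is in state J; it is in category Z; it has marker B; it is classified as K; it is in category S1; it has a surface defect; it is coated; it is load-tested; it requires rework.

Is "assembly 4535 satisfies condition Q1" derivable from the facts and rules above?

Forward chaining from the given facts derives: is tagged H, is classified as T, is in category P, has attribute V, passes visual inspection, meets spec, is tagged W, has attribute E, carries flag C1, carries flag N1, meets criterion M, carries flag P1, is classified as D1.
Rules concluding "it satisfies condition Q1": R11 needs "it is in state E1"; R24 needs "it carries flag C" — none of these are established.

No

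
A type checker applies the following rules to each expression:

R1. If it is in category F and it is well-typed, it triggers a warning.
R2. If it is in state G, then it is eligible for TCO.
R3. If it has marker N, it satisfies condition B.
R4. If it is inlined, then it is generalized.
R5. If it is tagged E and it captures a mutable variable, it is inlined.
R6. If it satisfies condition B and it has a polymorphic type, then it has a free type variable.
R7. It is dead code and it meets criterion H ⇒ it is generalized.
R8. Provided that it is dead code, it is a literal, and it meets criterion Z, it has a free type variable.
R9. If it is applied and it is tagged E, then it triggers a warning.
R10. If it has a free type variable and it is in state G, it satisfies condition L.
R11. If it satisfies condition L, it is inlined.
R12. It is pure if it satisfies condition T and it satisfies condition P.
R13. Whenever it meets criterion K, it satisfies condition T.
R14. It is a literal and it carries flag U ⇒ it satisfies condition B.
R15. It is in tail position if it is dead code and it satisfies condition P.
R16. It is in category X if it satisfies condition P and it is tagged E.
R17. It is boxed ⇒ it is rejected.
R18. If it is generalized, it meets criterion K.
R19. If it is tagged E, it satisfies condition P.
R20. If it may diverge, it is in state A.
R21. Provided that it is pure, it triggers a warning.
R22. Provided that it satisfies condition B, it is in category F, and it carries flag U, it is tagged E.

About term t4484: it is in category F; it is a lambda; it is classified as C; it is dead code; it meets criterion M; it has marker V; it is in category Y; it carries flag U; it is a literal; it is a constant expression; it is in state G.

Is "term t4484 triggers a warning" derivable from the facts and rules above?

No

Forward chaining from the given facts derives: is eligible for TCO, satisfies condition B, is tagged E, satisfies condition P, is in tail position, is in category X.
Rules concluding "it triggers a warning": R1 needs "it is well-typed"; R9 needs "it is applied"; R21 needs "it is pure" — none of these are established.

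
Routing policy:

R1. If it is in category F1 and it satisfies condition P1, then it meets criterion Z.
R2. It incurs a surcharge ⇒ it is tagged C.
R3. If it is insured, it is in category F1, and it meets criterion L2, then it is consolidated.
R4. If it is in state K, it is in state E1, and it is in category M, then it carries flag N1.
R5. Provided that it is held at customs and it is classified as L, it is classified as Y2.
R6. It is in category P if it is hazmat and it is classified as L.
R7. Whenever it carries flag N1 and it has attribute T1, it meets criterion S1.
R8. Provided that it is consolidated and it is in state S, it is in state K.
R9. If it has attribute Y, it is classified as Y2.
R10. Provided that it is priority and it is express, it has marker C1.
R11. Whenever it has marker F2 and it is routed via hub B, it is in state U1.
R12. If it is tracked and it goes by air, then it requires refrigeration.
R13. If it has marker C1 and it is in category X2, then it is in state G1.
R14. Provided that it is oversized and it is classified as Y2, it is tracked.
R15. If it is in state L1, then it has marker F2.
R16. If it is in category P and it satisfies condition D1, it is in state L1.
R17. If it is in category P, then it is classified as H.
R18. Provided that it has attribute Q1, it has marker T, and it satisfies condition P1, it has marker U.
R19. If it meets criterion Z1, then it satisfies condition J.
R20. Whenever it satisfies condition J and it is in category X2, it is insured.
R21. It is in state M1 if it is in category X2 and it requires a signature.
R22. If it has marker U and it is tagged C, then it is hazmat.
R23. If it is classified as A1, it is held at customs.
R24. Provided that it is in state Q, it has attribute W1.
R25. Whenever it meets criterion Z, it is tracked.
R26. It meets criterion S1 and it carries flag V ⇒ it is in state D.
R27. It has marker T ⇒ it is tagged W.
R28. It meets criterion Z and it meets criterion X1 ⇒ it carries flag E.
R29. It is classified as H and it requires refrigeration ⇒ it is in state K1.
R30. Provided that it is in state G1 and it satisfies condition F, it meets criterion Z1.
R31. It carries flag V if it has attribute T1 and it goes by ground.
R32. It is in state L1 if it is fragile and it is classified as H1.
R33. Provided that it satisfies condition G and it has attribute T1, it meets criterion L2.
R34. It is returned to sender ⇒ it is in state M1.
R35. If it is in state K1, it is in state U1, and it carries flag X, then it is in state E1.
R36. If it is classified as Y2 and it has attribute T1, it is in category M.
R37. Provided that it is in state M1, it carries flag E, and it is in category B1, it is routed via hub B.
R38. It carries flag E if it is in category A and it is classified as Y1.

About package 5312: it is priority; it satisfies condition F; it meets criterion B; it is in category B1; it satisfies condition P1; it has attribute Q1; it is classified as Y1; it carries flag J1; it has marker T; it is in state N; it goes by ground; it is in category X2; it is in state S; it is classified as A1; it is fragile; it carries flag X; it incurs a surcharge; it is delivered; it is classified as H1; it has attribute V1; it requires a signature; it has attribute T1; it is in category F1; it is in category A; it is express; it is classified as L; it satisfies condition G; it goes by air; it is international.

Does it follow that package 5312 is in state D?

Yes

By R1 (it is in category F1, it satisfies condition P1): it meets criterion Z.
By R2 (it incurs a surcharge): it is tagged C.
By R10 (it is priority, it is express): it has marker C1.
By R13 (it has marker C1, it is in category X2): it is in state G1.
By R18 (it has attribute Q1, it has marker T, it satisfies condition P1): it has marker U.
By R21 (it is in category X2, it requires a signature): it is in state M1.
By R22 (it has marker U, it is tagged C): it is hazmat.
By R23 (it is classified as A1): it is held at customs.
By R25 (it meets criterion Z): it is tracked.
By R30 (it is in state G1, it satisfies condition F): it meets criterion Z1.
By R31 (it has attribute T1, it goes by ground): it carries flag V.
By R32 (it is fragile, it is classified as H1): it is in state L1.
By R33 (it satisfies condition G, it has attribute T1): it meets criterion L2.
By R38 (it is in category A, it is classified as Y1): it carries flag E.
By R5 (it is held at customs, it is classified as L): it is classified as Y2.
By R6 (it is hazmat, it is classified as L): it is in category P.
By R12 (it is tracked, it goes by air): it requires refrigeration.
By R15 (it is in state L1): it has marker F2.
By R17 (it is in category P): it is classified as H.
By R19 (it meets criterion Z1): it satisfies condition J.
By R20 (it satisfies condition J, it is in category X2): it is insured.
By R29 (it is classified as H, it requires refrigeration): it is in state K1.
By R36 (it is classified as Y2, it has attribute T1): it is in category M.
By R37 (it is in state M1, it carries flag E, it is in category B1): it is routed via hub B.
By R3 (it is insured, it is in category F1, it meets criterion L2): it is consolidated.
By R8 (it is consolidated, it is in state S): it is in state K.
By R11 (it has marker F2, it is routed via hub B): it is in state U1.
By R35 (it is in state K1, it is in state U1, it carries flag X): it is in state E1.
By R4 (it is in state K, it is in state E1, it is in category M): it carries flag N1.
By R7 (it carries flag N1, it has attribute T1): it meets criterion S1.
By R26 (it meets criterion S1, it carries flag V): it is in state D.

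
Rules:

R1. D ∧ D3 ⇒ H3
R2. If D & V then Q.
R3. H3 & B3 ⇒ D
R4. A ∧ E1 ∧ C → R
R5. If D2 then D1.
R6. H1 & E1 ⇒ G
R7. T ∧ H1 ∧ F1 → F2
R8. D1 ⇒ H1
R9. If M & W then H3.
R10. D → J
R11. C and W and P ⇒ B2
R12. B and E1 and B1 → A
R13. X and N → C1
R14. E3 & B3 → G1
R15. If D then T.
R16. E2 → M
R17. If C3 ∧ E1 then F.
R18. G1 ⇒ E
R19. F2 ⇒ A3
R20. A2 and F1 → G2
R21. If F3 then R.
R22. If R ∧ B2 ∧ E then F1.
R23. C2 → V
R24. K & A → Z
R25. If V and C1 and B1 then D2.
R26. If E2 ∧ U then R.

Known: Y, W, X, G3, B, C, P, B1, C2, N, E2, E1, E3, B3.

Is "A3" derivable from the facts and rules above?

B2  (by R11: C, W, P)
A  (by R12: B, E1, B1)
C1  (by R13: X, N)
G1  (by R14: E3, B3)
M  (by R16: E2)
E  (by R18: G1)
V  (by R23: C2)
D2  (by R25: V, C1, B1)
R  (by R4: A, E1, C)
D1  (by R5: D2)
H1  (by R8: D1)
H3  (by R9: M, W)
F1  (by R22: R, B2, E)
D  (by R3: H3, B3)
T  (by R15: D)
F2  (by R7: T, H1, F1)
A3  (by R19: F2)

Yes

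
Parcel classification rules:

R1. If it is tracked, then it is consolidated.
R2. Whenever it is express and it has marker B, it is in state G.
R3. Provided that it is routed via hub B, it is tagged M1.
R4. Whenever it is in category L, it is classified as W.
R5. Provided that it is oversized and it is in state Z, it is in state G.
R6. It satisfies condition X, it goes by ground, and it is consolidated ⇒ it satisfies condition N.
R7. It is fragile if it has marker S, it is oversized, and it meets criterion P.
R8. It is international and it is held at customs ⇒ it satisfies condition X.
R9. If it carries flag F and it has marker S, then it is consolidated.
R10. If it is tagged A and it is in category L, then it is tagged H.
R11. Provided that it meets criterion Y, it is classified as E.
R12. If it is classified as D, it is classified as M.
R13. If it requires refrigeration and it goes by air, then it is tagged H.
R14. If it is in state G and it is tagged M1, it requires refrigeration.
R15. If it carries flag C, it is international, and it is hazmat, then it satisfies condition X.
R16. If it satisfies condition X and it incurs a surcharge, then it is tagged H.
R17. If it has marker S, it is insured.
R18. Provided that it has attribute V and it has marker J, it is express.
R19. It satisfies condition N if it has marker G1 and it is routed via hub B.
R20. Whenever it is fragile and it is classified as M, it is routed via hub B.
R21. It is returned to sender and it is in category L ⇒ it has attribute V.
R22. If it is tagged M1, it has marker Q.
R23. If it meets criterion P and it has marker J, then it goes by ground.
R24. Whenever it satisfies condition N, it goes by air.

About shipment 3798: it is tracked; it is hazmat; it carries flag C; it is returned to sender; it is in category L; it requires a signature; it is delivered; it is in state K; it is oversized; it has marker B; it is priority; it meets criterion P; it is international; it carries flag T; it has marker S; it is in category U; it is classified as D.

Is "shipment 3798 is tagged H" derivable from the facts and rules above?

Forward chaining from the given facts derives: is consolidated, is classified as W, is fragile, is classified as M, satisfies condition X, is insured, is routed via hub B, has attribute V, is tagged M1, has marker Q.
Rules concluding "it is tagged H": R10 needs "it is tagged A"; R13 needs "it requires refrigeration"; R16 needs "it incurs a surcharge" — none of these are established.

No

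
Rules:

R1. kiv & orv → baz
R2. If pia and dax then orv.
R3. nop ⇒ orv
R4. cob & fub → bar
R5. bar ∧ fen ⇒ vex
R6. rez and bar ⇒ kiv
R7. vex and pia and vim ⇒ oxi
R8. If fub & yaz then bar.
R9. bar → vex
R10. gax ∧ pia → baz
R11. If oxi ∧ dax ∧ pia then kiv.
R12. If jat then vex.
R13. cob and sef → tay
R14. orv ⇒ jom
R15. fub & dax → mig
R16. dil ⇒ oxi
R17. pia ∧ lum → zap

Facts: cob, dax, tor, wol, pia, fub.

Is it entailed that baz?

Forward chaining from the given facts derives: orv, bar, vex, jom, mig.
Rules concluding baz: R1 needs kiv; R10 needs gax — none of these are established.

No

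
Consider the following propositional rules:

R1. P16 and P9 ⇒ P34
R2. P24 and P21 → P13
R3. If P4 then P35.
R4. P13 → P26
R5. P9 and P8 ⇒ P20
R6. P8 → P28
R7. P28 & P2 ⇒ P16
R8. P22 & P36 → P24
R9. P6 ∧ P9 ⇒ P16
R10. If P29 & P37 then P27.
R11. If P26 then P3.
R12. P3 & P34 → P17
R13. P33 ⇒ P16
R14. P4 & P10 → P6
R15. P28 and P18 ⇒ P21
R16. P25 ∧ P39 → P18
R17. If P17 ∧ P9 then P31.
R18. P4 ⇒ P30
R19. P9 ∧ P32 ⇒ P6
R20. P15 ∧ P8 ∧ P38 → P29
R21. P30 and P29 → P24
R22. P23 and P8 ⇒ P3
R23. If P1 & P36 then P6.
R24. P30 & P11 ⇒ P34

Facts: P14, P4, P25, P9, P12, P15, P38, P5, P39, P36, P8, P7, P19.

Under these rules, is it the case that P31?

Forward chaining from the given facts derives: P35, P20, P28, P18, P30, P29, P24, P21, P13, P26, P3.
The only rule concluding P31 is R17, which needs P17; that is never established.

No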